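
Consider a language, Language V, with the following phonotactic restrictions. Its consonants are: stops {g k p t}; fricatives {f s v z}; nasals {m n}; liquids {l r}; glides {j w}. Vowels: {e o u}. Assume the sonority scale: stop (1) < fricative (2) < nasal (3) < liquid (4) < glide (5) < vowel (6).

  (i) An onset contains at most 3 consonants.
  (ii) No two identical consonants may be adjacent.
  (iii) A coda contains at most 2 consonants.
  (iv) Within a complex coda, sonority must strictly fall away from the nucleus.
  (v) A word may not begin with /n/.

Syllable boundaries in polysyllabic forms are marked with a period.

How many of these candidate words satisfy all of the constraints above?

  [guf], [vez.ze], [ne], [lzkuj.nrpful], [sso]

[guf] — σ1 onset /g/, coda /f/ ok → licit
[vez.ze] — violates constraint (ii): adjacent identical consonants /zz/ → illicit
[ne] — violates constraint (v): word begins with /n/ → illicit
[lzkuj.nrpful] — violates constraint (i): syllable 2 onset /nrpf/ has 4 consonants (> 3) → illicit
[sso] — violates constraint (ii): adjacent identical consonants /ss/ → illicit
Licit: [guf] → 1.

1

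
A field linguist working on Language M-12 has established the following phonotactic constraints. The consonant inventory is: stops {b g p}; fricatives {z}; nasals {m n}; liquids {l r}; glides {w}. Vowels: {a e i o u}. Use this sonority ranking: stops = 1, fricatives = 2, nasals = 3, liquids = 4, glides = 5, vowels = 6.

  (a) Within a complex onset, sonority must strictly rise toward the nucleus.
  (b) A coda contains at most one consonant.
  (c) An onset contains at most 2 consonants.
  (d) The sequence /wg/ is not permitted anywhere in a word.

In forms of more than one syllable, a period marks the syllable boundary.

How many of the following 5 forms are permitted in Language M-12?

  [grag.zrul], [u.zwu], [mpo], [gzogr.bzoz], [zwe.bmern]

2

[grag.zrul] — σ1 onset /gr/ (1→4 rises), coda /g/ ok; σ2 onset /zr/ (2→4 rises), coda /l/ ok → permitted
[u.zwu] — σ1 onset /∅/, coda /∅/ ok; σ2 onset /zw/ (2→5 rises), coda /∅/ ok → permitted
[mpo] — violates constraint (a): syllable 1 onset /mp/: /m/ (nasal, 3) → /p/ (stop, 1) does not rise → not permitted
[gzogr.bzoz] — violates constraint (b): syllable 1 coda /gr/ has 2 consonants (> 1) → not permitted
[zwe.bmern] — violates constraint (b): syllable 2 coda /rn/ has 2 consonants (> 1) → not permitted
Permitted: [grag.zrul], [u.zwu] → 2.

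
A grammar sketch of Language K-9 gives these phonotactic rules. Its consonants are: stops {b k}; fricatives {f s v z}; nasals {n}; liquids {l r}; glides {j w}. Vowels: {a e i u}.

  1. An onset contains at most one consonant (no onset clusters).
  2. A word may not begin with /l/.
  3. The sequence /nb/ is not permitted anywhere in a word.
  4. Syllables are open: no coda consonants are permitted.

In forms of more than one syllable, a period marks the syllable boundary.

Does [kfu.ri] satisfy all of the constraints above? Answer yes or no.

no

[kfu.ri] — violates constraint 1: syllable 1 onset /kf/ has 2 consonants (> 1) → phonotactically illegal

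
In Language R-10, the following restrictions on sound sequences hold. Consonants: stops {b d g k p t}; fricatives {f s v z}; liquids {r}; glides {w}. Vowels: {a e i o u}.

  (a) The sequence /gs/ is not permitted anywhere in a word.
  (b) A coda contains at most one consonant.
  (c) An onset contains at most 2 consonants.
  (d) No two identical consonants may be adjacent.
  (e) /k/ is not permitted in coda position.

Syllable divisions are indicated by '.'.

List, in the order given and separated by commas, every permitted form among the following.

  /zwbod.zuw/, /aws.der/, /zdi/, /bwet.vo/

/zwbod.zuw/ — violates constraint (c): syllable 1 onset /zwb/ has 3 consonants (> 2) → not permitted
/aws.der/ — violates constraint (b): syllable 1 coda /ws/ has 2 consonants (> 1) → not permitted
/zdi/ — σ1 onset /zd/ (2C), coda /∅/ ok → permitted
/bwet.vo/ — σ1 onset /bw/ (2C), coda /t/ ok; σ2 onset /v/, coda /∅/ ok → permitted

/zdi/, /bwet.vo/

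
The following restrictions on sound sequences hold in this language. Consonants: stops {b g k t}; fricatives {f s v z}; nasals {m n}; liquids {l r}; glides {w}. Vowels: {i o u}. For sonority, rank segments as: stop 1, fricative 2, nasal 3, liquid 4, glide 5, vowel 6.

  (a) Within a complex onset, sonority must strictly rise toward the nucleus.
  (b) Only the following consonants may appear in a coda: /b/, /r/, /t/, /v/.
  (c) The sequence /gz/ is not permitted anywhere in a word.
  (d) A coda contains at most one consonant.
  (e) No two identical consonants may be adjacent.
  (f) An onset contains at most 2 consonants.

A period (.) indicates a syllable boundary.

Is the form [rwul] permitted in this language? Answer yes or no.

no

[rwul] — violates constraint (b): syllable 1 coda contains /l/, which is not a licensed coda consonant → not permitted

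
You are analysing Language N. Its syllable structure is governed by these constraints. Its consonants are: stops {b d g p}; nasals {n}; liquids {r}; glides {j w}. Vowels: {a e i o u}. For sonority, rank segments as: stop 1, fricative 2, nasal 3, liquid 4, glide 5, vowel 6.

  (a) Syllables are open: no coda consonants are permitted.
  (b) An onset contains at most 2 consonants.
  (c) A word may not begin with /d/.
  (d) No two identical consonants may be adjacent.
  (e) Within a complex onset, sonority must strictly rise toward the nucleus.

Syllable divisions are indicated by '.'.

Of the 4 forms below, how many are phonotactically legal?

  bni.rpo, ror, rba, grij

0

bni.rpo — violates constraint (e): syllable 2 onset /rp/: /r/ (liquid, 4) → /p/ (stop, 1) does not rise → phonotactically illegal
ror — violates constraint (a): syllable 1 coda /r/ has 1 consonant (> 0) → phonotactically illegal
rba — violates constraint (e): syllable 1 onset /rb/: /r/ (liquid, 4) → /b/ (stop, 1) does not rise → phonotactically illegal
grij — violates constraint (a): syllable 1 coda /j/ has 1 consonant (> 0) → phonotactically illegal
No form is phonotactically legal → 0.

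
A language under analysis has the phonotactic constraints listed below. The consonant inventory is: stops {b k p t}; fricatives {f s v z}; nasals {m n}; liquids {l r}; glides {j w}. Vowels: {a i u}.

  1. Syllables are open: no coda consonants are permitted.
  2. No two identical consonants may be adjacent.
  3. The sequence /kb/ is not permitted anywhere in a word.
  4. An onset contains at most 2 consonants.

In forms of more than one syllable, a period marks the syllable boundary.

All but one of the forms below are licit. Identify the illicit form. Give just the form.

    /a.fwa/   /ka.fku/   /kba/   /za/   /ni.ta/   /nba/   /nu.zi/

/a.fwa/ — σ1 onset /∅/, coda /∅/ ok; σ2 onset /fw/ (2C), coda /∅/ ok → licit
/ka.fku/ — σ1 onset /k/, coda /∅/ ok; σ2 onset /fk/ (2C), coda /∅/ ok → licit
/kba/ — violates constraint 3: contains banned sequence /kb/ → illicit
/za/ — σ1 onset /z/, coda /∅/ ok → licit
/ni.ta/ — σ1 onset /n/, coda /∅/ ok; σ2 onset /t/, coda /∅/ ok → licit
/nba/ — σ1 onset /nb/ (2C), coda /∅/ ok → licit
/nu.zi/ — σ1 onset /n/, coda /∅/ ok; σ2 onset /z/, coda /∅/ ok → licit

/kba/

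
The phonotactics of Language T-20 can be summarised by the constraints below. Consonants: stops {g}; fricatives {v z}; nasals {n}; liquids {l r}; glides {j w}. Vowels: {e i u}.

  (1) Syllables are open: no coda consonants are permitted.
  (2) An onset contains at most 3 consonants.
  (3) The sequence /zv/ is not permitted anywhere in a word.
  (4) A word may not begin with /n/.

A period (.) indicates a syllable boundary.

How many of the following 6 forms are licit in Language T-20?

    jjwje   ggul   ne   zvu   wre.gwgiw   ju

jjwje — violates constraint 2: syllable 1 onset /jjwj/ has 4 consonants (> 3) → illicit
ggul — violates constraint 1: syllable 1 coda /l/ has 1 consonant (> 0) → illicit
ne — violates constraint 4: word begins with /n/ → illicit
zvu — violates constraint 3: contains banned sequence /zv/ → illicit
wre.gwgiw — violates constraint 1: syllable 2 coda /w/ has 1 consonant (> 0) → illicit
ju — σ1 onset /j/, coda /∅/ ok → licit
Licit: ju → 1.

1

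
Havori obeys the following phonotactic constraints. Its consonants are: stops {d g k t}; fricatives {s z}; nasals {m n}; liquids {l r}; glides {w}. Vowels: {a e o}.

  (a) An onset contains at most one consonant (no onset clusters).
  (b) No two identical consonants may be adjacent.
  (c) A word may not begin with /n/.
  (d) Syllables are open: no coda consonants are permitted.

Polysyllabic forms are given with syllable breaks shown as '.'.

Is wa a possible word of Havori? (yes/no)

yes

wa — σ1 onset /w/, coda /∅/ ok → licit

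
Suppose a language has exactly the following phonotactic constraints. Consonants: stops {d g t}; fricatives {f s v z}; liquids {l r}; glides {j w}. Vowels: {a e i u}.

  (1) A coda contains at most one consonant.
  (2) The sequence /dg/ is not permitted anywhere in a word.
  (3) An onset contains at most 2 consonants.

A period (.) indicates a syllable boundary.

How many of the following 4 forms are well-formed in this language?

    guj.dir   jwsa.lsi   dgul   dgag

1

guj.dir — σ1 onset /g/, coda /j/ ok; σ2 onset /d/, coda /r/ ok → well-formed
jwsa.lsi — violates constraint 3: syllable 1 onset /jws/ has 3 consonants (> 2) → ill-formed
dgul — violates constraint 2: contains banned sequence /dg/ → ill-formed
dgag — violates constraint 2: contains banned sequence /dg/ → ill-formed
Well-formed: guj.dir → 1.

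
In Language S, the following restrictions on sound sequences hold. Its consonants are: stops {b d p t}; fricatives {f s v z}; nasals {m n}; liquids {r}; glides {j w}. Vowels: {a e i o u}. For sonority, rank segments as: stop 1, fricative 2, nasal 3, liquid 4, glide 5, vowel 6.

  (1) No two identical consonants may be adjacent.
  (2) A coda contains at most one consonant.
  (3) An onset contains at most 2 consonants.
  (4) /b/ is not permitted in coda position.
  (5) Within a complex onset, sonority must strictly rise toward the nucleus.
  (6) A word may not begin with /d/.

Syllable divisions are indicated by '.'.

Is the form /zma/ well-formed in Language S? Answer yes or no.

yes

/zma/ — σ1 onset /zm/ (2→3 rises), coda /∅/ ok → well-formed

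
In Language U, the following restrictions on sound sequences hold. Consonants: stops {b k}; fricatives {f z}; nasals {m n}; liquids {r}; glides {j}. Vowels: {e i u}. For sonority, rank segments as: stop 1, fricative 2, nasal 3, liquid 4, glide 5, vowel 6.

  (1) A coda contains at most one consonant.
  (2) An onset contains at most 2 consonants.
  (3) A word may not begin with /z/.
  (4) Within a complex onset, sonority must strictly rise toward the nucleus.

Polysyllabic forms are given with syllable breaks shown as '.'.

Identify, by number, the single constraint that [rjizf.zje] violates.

1

[rjizf.zje]: syllable 1 coda /zf/ has 2 consonants (> 1).
This is a violation of constraint 1: "A coda contains at most one consonant."
The remaining constraints (2, 3, 4) are satisfied.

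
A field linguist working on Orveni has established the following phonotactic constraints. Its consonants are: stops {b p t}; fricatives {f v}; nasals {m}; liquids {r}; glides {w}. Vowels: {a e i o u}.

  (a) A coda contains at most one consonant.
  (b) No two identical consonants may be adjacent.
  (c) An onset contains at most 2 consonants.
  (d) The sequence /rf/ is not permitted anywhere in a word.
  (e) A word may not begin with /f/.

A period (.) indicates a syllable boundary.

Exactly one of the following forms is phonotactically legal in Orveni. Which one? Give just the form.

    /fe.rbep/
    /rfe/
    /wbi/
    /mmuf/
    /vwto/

/fe.rbep/ — violates constraint (e): word begins with /f/ → phonotactically illegal
/rfe/ — violates constraint (d): contains banned sequence /rf/ → phonotactically illegal
/wbi/ — σ1 onset /wb/ (2C), coda /∅/ ok → phonotactically legal
/mmuf/ — violates constraint (b): adjacent identical consonants /mm/ → phonotactically illegal
/vwto/ — violates constraint (c): syllable 1 onset /vwt/ has 3 consonants (> 2) → phonotactically illegal

/wbi/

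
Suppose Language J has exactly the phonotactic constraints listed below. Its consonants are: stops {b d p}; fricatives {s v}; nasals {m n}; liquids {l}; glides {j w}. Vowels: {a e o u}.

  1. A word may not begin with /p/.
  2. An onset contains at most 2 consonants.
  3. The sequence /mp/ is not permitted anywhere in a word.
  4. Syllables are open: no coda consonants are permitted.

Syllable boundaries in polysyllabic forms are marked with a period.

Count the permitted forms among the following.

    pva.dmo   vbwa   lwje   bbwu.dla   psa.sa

0

pva.dmo — violates constraint 1: word begins with /p/ → not permitted
vbwa — violates constraint 2: syllable 1 onset /vbw/ has 3 consonants (> 2) → not permitted
lwje — violates constraint 2: syllable 1 onset /lwj/ has 3 consonants (> 2) → not permitted
bbwu.dla — violates constraint 2: syllable 1 onset /bbw/ has 3 consonants (> 2) → not permitted
psa.sa — violates constraint 1: word begins with /p/ → not permitted
No form is permitted → 0.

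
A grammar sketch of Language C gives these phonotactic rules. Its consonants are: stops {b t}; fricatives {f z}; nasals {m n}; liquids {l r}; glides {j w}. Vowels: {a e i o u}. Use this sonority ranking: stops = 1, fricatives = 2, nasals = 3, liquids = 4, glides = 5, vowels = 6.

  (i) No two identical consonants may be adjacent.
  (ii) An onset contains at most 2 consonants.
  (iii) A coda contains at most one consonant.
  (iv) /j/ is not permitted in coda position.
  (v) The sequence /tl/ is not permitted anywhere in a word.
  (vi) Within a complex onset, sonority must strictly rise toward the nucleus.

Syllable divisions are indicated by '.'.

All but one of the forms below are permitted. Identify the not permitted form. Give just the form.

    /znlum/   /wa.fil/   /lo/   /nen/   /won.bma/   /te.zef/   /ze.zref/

/znlum/

/znlum/ — violates constraint (ii): syllable 1 onset /znl/ has 3 consonants (> 2) → not permitted
/wa.fil/ — σ1 onset /w/, coda /∅/ ok; σ2 onset /f/, coda /l/ ok → permitted
/lo/ — σ1 onset /l/, coda /∅/ ok → permitted
/nen/ — σ1 onset /n/, coda /n/ ok → permitted
/won.bma/ — σ1 onset /w/, coda /n/ ok; σ2 onset /bm/ (1→3 rises), coda /∅/ ok → permitted
/te.zef/ — σ1 onset /t/, coda /∅/ ok; σ2 onset /z/, coda /f/ ok → permitted
/ze.zref/ — σ1 onset /z/, coda /∅/ ok; σ2 onset /zr/ (2→4 rises), coda /f/ ok → permitted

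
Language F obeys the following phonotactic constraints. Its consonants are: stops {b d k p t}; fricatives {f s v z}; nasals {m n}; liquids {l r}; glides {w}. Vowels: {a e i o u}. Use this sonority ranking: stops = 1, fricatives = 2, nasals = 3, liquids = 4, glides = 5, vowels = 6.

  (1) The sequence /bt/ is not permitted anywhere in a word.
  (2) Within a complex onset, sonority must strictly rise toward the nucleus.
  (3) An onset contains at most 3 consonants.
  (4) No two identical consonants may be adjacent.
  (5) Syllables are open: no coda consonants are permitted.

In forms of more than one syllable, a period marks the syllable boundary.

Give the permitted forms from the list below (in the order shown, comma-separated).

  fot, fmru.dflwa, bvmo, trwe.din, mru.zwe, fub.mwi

bvmo, mru.zwe

fot — violates constraint 5: syllable 1 coda /t/ has 1 consonant (> 0) → not permitted
fmru.dflwa — violates constraint 3: syllable 2 onset /dflw/ has 4 consonants (> 3) → not permitted
bvmo — σ1 onset /bvm/ (1→2→3 rises), coda /∅/ ok → permitted
trwe.din — violates constraint 5: syllable 2 coda /n/ has 1 consonant (> 0) → not permitted
mru.zwe — σ1 onset /mr/ (3→4 rises), coda /∅/ ok; σ2 onset /zw/ (2→5 rises), coda /∅/ ok → permitted
fub.mwi — violates constraint 5: syllable 1 coda /b/ has 1 consonant (> 0) → not permitted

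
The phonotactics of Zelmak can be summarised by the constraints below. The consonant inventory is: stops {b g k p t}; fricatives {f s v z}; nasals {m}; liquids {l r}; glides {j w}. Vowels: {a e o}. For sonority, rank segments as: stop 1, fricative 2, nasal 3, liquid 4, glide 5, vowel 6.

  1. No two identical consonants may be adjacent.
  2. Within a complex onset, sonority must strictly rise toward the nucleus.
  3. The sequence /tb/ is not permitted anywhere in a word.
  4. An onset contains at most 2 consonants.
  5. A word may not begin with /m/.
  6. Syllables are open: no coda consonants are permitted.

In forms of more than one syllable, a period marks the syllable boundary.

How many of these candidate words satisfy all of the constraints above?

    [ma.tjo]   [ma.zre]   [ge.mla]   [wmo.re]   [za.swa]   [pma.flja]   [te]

[ma.tjo] — violates constraint 5: word begins with /m/ → phonotactically illegal
[ma.zre] — violates constraint 5: word begins with /m/ → phonotactically illegal
[ge.mla] — σ1 onset /g/, coda /∅/ ok; σ2 onset /ml/ (3→4 rises), coda /∅/ ok → phonotactically legal
[wmo.re] — violates constraint 2: syllable 1 onset /wm/: /w/ (glide, 5) → /m/ (nasal, 3) does not rise → phonotactically illegal
[za.swa] — σ1 onset /z/, coda /∅/ ok; σ2 onset /sw/ (2→5 rises), coda /∅/ ok → phonotactically legal
[pma.flja] — violates constraint 4: syllable 2 onset /flj/ has 3 consonants (> 2) → phonotactically illegal
[te] — σ1 onset /t/, coda /∅/ ok → phonotactically legal
Phonotactically legal: [ge.mla], [za.swa], [te] → 3.

3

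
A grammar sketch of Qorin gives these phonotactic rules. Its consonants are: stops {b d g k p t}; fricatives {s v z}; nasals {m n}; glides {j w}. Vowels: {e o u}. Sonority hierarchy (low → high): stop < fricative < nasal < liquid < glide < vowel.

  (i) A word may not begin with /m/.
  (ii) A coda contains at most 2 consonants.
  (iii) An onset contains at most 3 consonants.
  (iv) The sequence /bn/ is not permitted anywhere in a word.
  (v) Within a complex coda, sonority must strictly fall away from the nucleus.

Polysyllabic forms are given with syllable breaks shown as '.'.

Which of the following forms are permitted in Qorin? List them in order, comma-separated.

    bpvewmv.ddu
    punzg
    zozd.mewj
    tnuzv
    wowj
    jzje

bpvewmv.ddu — violates constraint (ii): syllable 1 coda /wmv/ has 3 consonants (> 2) → not permitted
punzg — violates constraint (ii): syllable 1 coda /nzg/ has 3 consonants (> 2) → not permitted
zozd.mewj — violates constraint (v): syllable 2 coda /wj/: /w/ (glide, 5) → /j/ (glide, 5) does not fall → not permitted
tnuzv — violates constraint (v): syllable 1 coda /zv/: /z/ (fricative, 2) → /v/ (fricative, 2) does not fall → not permitted
wowj — violates constraint (v): syllable 1 coda /wj/: /w/ (glide, 5) → /j/ (glide, 5) does not fall → not permitted
jzje — σ1 onset /jzj/ (3C), coda /∅/ ok → permitted

jzje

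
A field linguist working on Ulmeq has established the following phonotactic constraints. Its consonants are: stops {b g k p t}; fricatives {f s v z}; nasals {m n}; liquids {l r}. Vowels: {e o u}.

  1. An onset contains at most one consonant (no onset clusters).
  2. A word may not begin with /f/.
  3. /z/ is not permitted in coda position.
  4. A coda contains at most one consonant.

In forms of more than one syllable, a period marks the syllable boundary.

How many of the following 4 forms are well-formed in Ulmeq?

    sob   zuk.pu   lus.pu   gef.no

sob — σ1 onset /s/, coda /b/ ok → well-formed
zuk.pu — σ1 onset /z/, coda /k/ ok; σ2 onset /p/, coda /∅/ ok → well-formed
lus.pu — σ1 onset /l/, coda /s/ ok; σ2 onset /p/, coda /∅/ ok → well-formed
gef.no — σ1 onset /g/, coda /f/ ok; σ2 onset /n/, coda /∅/ ok → well-formed
Well-formed: sob, zuk.pu, lus.pu, gef.no → 4.

4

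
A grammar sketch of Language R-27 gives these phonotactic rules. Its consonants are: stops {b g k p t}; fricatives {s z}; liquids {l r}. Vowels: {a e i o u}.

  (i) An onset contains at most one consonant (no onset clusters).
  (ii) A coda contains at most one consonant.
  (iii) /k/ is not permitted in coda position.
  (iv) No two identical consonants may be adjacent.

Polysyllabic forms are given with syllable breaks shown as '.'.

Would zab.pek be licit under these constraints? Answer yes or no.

no

zab.pek — violates constraint (iii): syllable 2 coda contains /k/ → illicit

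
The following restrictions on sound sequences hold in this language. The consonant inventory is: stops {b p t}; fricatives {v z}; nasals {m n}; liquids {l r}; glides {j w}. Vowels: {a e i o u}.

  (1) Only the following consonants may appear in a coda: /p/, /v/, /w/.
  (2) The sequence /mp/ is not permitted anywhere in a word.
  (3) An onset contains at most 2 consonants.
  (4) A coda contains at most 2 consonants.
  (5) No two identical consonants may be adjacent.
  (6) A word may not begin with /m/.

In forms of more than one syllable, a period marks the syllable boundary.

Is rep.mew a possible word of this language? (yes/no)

rep.mew — σ1 onset /r/, coda /p/ ok; σ2 onset /m/, coda /w/ ok → licit

yes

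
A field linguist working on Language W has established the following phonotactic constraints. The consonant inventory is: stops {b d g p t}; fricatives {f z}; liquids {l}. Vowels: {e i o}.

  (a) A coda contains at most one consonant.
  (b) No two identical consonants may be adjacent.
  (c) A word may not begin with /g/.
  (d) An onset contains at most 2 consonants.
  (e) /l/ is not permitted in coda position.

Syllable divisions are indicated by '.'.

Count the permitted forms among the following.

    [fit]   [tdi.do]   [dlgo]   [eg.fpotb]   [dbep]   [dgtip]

3

[fit] — σ1 onset /f/, coda /t/ ok → permitted
[tdi.do] — σ1 onset /td/ (2C), coda /∅/ ok; σ2 onset /d/, coda /∅/ ok → permitted
[dlgo] — violates constraint (d): syllable 1 onset /dlg/ has 3 consonants (> 2) → not permitted
[eg.fpotb] — violates constraint (a): syllable 2 coda /tb/ has 2 consonants (> 1) → not permitted
[dbep] — σ1 onset /db/ (2C), coda /p/ ok → permitted
[dgtip] — violates constraint (d): syllable 1 onset /dgt/ has 3 consonants (> 2) → not permitted
Permitted: [fit], [tdi.do], [dbep] → 3.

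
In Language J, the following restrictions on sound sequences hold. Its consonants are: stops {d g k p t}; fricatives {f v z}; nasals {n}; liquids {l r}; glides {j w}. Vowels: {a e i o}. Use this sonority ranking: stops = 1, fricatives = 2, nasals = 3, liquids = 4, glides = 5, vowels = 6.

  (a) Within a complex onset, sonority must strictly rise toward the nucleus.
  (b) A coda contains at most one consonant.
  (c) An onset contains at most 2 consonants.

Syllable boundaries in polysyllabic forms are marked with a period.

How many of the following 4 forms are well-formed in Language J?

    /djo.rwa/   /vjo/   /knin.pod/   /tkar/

3

/djo.rwa/ — σ1 onset /dj/ (1→5 rises), coda /∅/ ok; σ2 onset /rw/ (4→5 rises), coda /∅/ ok → well-formed
/vjo/ — σ1 onset /vj/ (2→5 rises), coda /∅/ ok → well-formed
/knin.pod/ — σ1 onset /kn/ (1→3 rises), coda /n/ ok; σ2 onset /p/, coda /d/ ok → well-formed
/tkar/ — violates constraint (a): syllable 1 onset /tk/: /t/ (stop, 1) → /k/ (stop, 1) does not rise → ill-formed
Well-formed: /djo.rwa/, /vjo/, /knin.pod/ → 3.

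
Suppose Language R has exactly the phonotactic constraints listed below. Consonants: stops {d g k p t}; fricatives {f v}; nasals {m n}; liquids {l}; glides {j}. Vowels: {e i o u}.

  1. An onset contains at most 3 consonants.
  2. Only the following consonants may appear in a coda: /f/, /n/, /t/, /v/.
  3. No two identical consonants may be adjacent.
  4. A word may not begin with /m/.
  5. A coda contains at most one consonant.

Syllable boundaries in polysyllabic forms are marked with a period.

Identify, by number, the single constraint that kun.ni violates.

3

kun.ni: adjacent identical consonants /nn/.
This is a violation of constraint 3: "No two identical consonants may be adjacent."
The remaining constraints (1, 2, 4, 5) are satisfied.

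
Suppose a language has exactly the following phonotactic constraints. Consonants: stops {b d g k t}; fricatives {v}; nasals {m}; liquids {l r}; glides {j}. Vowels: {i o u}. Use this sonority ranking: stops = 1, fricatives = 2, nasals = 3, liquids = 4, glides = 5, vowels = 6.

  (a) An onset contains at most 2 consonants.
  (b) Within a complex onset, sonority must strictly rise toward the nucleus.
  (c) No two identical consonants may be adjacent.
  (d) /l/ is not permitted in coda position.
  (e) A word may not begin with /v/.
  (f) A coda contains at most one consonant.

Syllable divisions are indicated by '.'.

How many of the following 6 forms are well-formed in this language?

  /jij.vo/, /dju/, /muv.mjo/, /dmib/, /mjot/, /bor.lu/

6

/jij.vo/ — σ1 onset /j/, coda /j/ ok; σ2 onset /v/, coda /∅/ ok → well-formed
/dju/ — σ1 onset /dj/ (1→5 rises), coda /∅/ ok → well-formed
/muv.mjo/ — σ1 onset /m/, coda /v/ ok; σ2 onset /mj/ (3→5 rises), coda /∅/ ok → well-formed
/dmib/ — σ1 onset /dm/ (1→3 rises), coda /b/ ok → well-formed
/mjot/ — σ1 onset /mj/ (3→5 rises), coda /t/ ok → well-formed
/bor.lu/ — σ1 onset /b/, coda /r/ ok; σ2 onset /l/, coda /∅/ ok → well-formed
Well-formed: /jij.vo/, /dju/, /muv.mjo/, /dmib/, /mjot/, /bor.lu/ → 6.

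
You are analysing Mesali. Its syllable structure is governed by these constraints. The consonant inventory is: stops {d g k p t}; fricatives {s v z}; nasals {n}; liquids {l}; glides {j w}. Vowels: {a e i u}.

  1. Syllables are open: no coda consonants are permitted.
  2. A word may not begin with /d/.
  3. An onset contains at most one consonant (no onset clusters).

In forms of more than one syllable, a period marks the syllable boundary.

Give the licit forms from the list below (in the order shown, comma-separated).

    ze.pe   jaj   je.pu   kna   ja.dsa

ze.pe, je.pu

ze.pe — σ1 onset /z/, coda /∅/ ok; σ2 onset /p/, coda /∅/ ok → licit
jaj — violates constraint 1: syllable 1 coda /j/ has 1 consonant (> 0) → illicit
je.pu — σ1 onset /j/, coda /∅/ ok; σ2 onset /p/, coda /∅/ ok → licit
kna — violates constraint 3: syllable 1 onset /kn/ has 2 consonants (> 1) → illicit
ja.dsa — violates constraint 3: syllable 2 onset /ds/ has 2 consonants (> 1) → illicit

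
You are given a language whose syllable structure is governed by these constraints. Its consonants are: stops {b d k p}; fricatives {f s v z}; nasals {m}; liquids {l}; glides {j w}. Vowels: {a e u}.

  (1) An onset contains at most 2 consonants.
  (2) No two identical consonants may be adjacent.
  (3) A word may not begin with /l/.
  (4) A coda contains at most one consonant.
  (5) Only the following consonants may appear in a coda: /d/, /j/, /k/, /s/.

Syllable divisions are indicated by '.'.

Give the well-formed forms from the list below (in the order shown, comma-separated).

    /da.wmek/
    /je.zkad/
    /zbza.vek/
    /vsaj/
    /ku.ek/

/da.wmek/, /je.zkad/, /vsaj/, /ku.ek/

/da.wmek/ — σ1 onset /d/, coda /∅/ ok; σ2 onset /wm/ (2C), coda /k/ ok → well-formed
/je.zkad/ — σ1 onset /j/, coda /∅/ ok; σ2 onset /zk/ (2C), coda /d/ ok → well-formed
/zbza.vek/ — violates constraint 1: syllable 1 onset /zbz/ has 3 consonants (> 2) → ill-formed
/vsaj/ — σ1 onset /vs/ (2C), coda /j/ ok → well-formed
/ku.ek/ — σ1 onset /k/, coda /∅/ ok; σ2 onset /∅/, coda /k/ ok → well-formed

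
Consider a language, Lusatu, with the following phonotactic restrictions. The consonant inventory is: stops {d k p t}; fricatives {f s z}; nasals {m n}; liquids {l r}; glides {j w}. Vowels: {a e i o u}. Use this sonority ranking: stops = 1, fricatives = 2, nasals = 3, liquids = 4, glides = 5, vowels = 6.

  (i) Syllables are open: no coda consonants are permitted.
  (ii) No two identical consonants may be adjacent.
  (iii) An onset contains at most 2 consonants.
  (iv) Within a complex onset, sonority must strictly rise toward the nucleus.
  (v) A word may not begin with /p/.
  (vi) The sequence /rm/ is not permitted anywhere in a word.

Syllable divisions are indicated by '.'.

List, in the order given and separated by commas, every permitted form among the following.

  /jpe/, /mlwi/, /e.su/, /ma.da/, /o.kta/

/e.su/, /ma.da/

/jpe/ — violates constraint (iv): syllable 1 onset /jp/: /j/ (glide, 5) → /p/ (stop, 1) does not rise → not permitted
/mlwi/ — violates constraint (iii): syllable 1 onset /mlw/ has 3 consonants (> 2) → not permitted
/e.su/ — σ1 onset /∅/, coda /∅/ ok; σ2 onset /s/, coda /∅/ ok → permitted
/ma.da/ — σ1 onset /m/, coda /∅/ ok; σ2 onset /d/, coda /∅/ ok → permitted
/o.kta/ — violates constraint (iv): syllable 2 onset /kt/: /k/ (stop, 1) → /t/ (stop, 1) does not rise → not permitted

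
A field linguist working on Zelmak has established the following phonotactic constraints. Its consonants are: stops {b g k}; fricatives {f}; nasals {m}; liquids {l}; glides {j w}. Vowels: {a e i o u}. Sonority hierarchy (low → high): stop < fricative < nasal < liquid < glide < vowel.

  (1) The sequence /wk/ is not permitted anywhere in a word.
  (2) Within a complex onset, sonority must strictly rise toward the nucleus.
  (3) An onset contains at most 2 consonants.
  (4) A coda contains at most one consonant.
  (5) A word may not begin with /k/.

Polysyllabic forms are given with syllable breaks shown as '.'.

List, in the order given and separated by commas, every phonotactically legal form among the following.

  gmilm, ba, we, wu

ba, we, wu

gmilm — violates constraint 4: syllable 1 coda /lm/ has 2 consonants (> 1) → phonotactically illegal
ba — σ1 onset /b/, coda /∅/ ok → phonotactically legal
we — σ1 onset /w/, coda /∅/ ok → phonotactically legal
wu — σ1 onset /w/, coda /∅/ ok → phonotactically legal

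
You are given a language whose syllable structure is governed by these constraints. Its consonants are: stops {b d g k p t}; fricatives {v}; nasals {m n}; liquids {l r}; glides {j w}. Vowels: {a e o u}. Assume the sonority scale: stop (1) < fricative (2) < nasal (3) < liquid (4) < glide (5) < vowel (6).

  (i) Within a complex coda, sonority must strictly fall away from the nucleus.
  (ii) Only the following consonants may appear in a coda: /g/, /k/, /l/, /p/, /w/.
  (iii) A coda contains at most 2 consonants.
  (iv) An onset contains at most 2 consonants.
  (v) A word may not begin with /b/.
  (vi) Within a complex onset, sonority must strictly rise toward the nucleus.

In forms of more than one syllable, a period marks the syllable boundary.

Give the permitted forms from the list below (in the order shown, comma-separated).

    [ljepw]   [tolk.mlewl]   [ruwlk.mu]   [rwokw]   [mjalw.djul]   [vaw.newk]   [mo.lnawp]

[ljepw] — violates constraint (i): syllable 1 coda /pw/: /p/ (stop, 1) → /w/ (glide, 5) does not fall → not permitted
[tolk.mlewl] — σ1 onset /t/, coda /lk/ (4→1 falls) ok; σ2 onset /ml/ (3→4 rises), coda /wl/ (5→4 falls) ok → permitted
[ruwlk.mu] — violates constraint (iii): syllable 1 coda /wlk/ has 3 consonants (> 2) → not permitted
[rwokw] — violates constraint (i): syllable 1 coda /kw/: /k/ (stop, 1) → /w/ (glide, 5) does not fall → not permitted
[mjalw.djul] — violates constraint (i): syllable 1 coda /lw/: /l/ (liquid, 4) → /w/ (glide, 5) does not fall → not permitted
[vaw.newk] — σ1 onset /v/, coda /w/ ok; σ2 onset /n/, coda /wk/ (5→1 falls) ok → permitted
[mo.lnawp] — violates constraint (vi): syllable 2 onset /ln/: /l/ (liquid, 4) → /n/ (nasal, 3) does not rise → not permitted

[tolk.mlewl], [vaw.newk]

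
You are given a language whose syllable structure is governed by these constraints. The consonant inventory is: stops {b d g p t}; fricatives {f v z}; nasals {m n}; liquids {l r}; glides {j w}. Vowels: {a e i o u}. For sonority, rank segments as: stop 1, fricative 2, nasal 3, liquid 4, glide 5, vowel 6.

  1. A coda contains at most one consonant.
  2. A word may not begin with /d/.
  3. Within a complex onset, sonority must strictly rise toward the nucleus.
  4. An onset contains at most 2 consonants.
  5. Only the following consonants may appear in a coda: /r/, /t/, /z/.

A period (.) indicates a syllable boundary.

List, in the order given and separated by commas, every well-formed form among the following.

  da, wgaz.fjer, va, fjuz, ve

va, fjuz, ve

da — violates constraint 2: word begins with /d/ → ill-formed
wgaz.fjer — violates constraint 3: syllable 1 onset /wg/: /w/ (glide, 5) → /g/ (stop, 1) does not rise → ill-formed
va — σ1 onset /v/, coda /∅/ ok → well-formed
fjuz — σ1 onset /fj/ (2→5 rises), coda /z/ ok → well-formed
ve — σ1 onset /v/, coda /∅/ ok → well-formed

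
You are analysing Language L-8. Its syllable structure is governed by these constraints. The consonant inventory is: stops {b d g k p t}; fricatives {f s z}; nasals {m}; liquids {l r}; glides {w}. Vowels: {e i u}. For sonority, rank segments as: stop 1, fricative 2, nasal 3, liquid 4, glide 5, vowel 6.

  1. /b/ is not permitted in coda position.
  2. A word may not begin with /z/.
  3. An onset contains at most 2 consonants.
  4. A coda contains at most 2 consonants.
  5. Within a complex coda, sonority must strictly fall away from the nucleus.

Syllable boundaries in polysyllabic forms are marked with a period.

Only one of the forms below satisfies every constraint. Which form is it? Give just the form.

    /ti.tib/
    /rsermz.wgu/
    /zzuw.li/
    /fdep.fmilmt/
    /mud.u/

/mud.u/

/ti.tib/ — violates constraint 1: syllable 2 coda contains /b/ → not permitted
/rsermz.wgu/ — violates constraint 4: syllable 1 coda /rmz/ has 3 consonants (> 2) → not permitted
/zzuw.li/ — violates constraint 2: word begins with /z/ → not permitted
/fdep.fmilmt/ — violates constraint 4: syllable 2 coda /lmt/ has 3 consonants (> 2) → not permitted
/mud.u/ — σ1 onset /m/, coda /d/ ok; σ2 onset /∅/, coda /∅/ ok → permitted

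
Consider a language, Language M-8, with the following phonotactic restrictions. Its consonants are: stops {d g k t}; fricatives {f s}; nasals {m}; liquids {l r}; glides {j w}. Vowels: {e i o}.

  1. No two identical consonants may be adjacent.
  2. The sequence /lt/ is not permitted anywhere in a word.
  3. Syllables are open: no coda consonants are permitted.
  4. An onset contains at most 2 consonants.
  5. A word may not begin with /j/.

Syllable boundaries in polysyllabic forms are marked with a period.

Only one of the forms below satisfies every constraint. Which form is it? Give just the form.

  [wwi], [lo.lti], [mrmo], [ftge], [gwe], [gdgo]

[gwe]

[wwi] — violates constraint 1: adjacent identical consonants /ww/ → ill-formed
[lo.lti] — violates constraint 2: contains banned sequence /lt/ → ill-formed
[mrmo] — violates constraint 4: syllable 1 onset /mrm/ has 3 consonants (> 2) → ill-formed
[ftge] — violates constraint 4: syllable 1 onset /ftg/ has 3 consonants (> 2) → ill-formed
[gwe] — σ1 onset /gw/ (2C), coda /∅/ ok → well-formed
[gdgo] — violates constraint 4: syllable 1 onset /gdg/ has 3 consonants (> 2) → ill-formed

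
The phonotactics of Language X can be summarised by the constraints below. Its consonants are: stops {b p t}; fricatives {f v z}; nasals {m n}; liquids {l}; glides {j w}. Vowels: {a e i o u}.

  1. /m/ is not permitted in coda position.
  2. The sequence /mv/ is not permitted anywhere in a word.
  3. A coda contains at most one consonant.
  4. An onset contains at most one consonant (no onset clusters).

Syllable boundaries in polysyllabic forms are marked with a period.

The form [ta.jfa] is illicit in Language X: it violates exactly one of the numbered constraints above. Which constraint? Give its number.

[ta.jfa]: syllable 2 onset /jf/ has 2 consonants (> 1).
This is a violation of constraint 4: "An onset contains at most one consonant (no onset clusters)."
The remaining constraints (1, 2, 3) are satisfied.

4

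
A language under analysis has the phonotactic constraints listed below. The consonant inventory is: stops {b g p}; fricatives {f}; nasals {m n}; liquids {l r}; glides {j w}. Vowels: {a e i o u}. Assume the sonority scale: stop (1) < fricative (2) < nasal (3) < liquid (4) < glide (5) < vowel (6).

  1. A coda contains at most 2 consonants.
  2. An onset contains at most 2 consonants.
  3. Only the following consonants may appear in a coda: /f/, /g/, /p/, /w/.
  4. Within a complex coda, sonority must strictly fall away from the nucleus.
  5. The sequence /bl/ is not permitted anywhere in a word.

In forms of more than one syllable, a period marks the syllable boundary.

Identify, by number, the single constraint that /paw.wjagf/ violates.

/paw.wjagf/: syllable 2 coda /gf/: /g/ (stop, 1) → /f/ (fricative, 2) does not fall.
This is a violation of constraint 4: "Within a complex coda, sonority must strictly fall away from the nucleus."
The remaining constraints (1, 2, 3, 5) are satisfied.

4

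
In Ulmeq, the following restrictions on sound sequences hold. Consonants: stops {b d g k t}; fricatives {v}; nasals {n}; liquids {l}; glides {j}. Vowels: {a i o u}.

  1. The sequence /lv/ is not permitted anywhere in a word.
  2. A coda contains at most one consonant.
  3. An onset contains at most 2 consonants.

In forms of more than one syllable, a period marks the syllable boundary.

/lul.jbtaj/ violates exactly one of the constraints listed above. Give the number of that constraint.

/lul.jbtaj/: syllable 2 onset /jbt/ has 3 consonants (> 2).
This is a violation of constraint 3: "An onset contains at most 2 consonants."
The remaining constraints (1, 2) are satisfied.

3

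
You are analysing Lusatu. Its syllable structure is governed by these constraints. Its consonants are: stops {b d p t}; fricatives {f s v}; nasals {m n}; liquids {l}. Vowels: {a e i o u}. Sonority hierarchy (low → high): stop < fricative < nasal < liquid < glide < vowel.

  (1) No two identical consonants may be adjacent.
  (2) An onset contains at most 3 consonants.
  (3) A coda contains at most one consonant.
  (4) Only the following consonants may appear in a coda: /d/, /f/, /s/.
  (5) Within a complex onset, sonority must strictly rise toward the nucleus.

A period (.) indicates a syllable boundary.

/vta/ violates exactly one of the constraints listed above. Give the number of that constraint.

5

/vta/: syllable 1 onset /vt/: /v/ (fricative, 2) → /t/ (stop, 1) does not rise.
This is a violation of constraint 5: "Within a complex onset, sonority must strictly rise toward the nucleus."
The remaining constraints (1, 2, 3, 4) are satisfied.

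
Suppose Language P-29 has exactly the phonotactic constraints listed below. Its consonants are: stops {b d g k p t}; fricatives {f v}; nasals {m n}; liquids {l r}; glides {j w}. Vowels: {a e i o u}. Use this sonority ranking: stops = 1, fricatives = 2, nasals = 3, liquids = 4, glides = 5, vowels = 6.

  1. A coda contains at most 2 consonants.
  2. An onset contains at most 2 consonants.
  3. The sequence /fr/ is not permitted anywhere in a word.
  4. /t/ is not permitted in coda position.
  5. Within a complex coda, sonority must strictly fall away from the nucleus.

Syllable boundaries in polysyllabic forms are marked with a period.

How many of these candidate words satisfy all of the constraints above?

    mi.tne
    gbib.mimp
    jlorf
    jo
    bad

5

mi.tne — σ1 onset /m/, coda /∅/ ok; σ2 onset /tn/ (2C), coda /∅/ ok → phonotactically legal
gbib.mimp — σ1 onset /gb/ (2C), coda /b/ ok; σ2 onset /m/, coda /mp/ (3→1 falls) ok → phonotactically legal
jlorf — σ1 onset /jl/ (2C), coda /rf/ (4→2 falls) ok → phonotactically legal
jo — σ1 onset /j/, coda /∅/ ok → phonotactically legal
bad — σ1 onset /b/, coda /d/ ok → phonotactically legal
Phonotactically legal: mi.tne, gbib.mimp, jlorf, jo, bad → 5.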